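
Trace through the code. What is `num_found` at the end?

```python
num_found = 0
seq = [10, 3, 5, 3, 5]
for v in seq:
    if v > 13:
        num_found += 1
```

Let's trace through this code step by step.

Initialize: num_found = 0
Initialize: seq = [10, 3, 5, 3, 5]
Entering loop: for v in seq:

After execution: num_found = 0
0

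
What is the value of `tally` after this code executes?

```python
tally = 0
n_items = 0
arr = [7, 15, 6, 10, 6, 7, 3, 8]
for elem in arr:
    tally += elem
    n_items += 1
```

Let's trace through this code step by step.

Initialize: tally = 0
Initialize: n_items = 0
Initialize: arr = [7, 15, 6, 10, 6, 7, 3, 8]
Entering loop: for elem in arr:

After execution: tally = 62
62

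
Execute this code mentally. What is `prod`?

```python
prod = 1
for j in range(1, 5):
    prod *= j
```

Let's trace through this code step by step.

Initialize: prod = 1
Entering loop: for j in range(1, 5):

After execution: prod = 24
24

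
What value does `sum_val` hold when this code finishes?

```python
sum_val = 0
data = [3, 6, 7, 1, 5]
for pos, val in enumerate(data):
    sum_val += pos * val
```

Let's trace through this code step by step.

Initialize: sum_val = 0
Initialize: data = [3, 6, 7, 1, 5]
Entering loop: for pos, val in enumerate(data):

After execution: sum_val = 43
43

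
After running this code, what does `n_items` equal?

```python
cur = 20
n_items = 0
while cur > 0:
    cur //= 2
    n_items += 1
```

Let's trace through this code step by step.

Initialize: cur = 20
Initialize: n_items = 0
Entering loop: while cur > 0:

After execution: n_items = 5
5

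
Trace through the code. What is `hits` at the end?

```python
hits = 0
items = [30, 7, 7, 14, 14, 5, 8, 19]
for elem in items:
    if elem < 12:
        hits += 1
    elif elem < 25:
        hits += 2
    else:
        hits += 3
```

Let's trace through this code step by step.

Initialize: hits = 0
Initialize: items = [30, 7, 7, 14, 14, 5, 8, 19]
Entering loop: for elem in items:

After execution: hits = 13
13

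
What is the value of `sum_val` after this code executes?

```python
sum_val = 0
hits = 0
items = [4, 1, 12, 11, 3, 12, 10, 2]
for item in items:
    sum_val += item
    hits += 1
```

Let's trace through this code step by step.

Initialize: sum_val = 0
Initialize: hits = 0
Initialize: items = [4, 1, 12, 11, 3, 12, 10, 2]
Entering loop: for item in items:

After execution: sum_val = 55
55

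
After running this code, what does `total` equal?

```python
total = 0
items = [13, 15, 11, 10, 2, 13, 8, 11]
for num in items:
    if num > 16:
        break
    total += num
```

Let's trace through this code step by step.

Initialize: total = 0
Initialize: items = [13, 15, 11, 10, 2, 13, 8, 11]
Entering loop: for num in items:

After execution: total = 83
83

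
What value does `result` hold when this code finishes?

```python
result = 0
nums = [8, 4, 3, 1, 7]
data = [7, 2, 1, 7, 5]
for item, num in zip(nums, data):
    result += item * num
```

Let's trace through this code step by step.

Initialize: result = 0
Initialize: nums = [8, 4, 3, 1, 7]
Initialize: data = [7, 2, 1, 7, 5]
Entering loop: for item, num in zip(nums, data):

After execution: result = 109
109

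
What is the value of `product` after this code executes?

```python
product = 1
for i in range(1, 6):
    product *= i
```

Let's trace through this code step by step.

Initialize: product = 1
Entering loop: for i in range(1, 6):

After execution: product = 120
120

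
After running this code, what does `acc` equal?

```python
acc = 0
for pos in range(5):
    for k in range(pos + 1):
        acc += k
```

Let's trace through this code step by step.

Initialize: acc = 0
Entering loop: for pos in range(5):

After execution: acc = 20
20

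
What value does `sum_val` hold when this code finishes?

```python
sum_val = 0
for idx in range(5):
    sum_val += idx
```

Let's trace through this code step by step.

Initialize: sum_val = 0
Entering loop: for idx in range(5):

After execution: sum_val = 10
10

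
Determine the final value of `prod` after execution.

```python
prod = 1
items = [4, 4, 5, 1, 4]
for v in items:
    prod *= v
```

Let's trace through this code step by step.

Initialize: prod = 1
Initialize: items = [4, 4, 5, 1, 4]
Entering loop: for v in items:

After execution: prod = 320
320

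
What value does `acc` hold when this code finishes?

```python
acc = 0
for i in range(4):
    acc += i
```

Let's trace through this code step by step.

Initialize: acc = 0
Entering loop: for i in range(4):

After execution: acc = 6
6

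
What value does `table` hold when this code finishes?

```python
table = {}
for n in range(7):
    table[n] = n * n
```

Let's trace through this code step by step.

Initialize: table = {}
Entering loop: for n in range(7):

After execution: table = {0: 0, 1: 1, 2: 4, 3: 9, 4: 16, 5: 25, 6: 36}
{0: 0, 1: 1, 2: 4, 3: 9, 4: 16, 5: 25, 6: 36}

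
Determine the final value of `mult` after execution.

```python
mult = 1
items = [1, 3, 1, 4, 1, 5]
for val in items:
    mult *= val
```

Let's trace through this code step by step.

Initialize: mult = 1
Initialize: items = [1, 3, 1, 4, 1, 5]
Entering loop: for val in items:

After execution: mult = 60
60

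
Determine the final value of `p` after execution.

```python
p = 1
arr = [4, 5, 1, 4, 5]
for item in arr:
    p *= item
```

Let's trace through this code step by step.

Initialize: p = 1
Initialize: arr = [4, 5, 1, 4, 5]
Entering loop: for item in arr:

After execution: p = 400
400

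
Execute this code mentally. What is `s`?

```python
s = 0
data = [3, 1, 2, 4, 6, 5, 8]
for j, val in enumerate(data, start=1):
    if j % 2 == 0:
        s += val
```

Let's trace through this code step by step.

Initialize: s = 0
Initialize: data = [3, 1, 2, 4, 6, 5, 8]
Entering loop: for j, val in enumerate(data, start=1):

After execution: s = 10
10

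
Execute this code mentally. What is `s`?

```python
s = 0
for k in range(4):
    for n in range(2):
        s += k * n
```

Let's trace through this code step by step.

Initialize: s = 0
Entering loop: for k in range(4):

After execution: s = 6
6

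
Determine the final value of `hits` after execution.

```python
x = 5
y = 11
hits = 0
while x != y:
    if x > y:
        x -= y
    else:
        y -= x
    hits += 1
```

Let's trace through this code step by step.

Initialize: x = 5
Initialize: y = 11
Initialize: hits = 0
Entering loop: while x != y:

After execution: hits = 6
6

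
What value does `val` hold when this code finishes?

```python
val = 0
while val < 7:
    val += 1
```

Let's trace through this code step by step.

Initialize: val = 0
Entering loop: while val < 7:

After execution: val = 7
7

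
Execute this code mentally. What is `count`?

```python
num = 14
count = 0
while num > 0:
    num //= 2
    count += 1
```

Let's trace through this code step by step.

Initialize: num = 14
Initialize: count = 0
Entering loop: while num > 0:

After execution: count = 4
4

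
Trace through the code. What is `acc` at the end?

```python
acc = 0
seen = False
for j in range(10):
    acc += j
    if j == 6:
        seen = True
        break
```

Let's trace through this code step by step.

Initialize: acc = 0
Initialize: seen = False
Entering loop: for j in range(10):

After execution: acc = 21
21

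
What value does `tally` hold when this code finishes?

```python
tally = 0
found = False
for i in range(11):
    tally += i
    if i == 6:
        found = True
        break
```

Let's trace through this code step by step.

Initialize: tally = 0
Initialize: found = False
Entering loop: for i in range(11):

After execution: tally = 21
21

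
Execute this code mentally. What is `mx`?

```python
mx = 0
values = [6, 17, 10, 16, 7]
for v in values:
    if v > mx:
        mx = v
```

Let's trace through this code step by step.

Initialize: mx = 0
Initialize: values = [6, 17, 10, 16, 7]
Entering loop: for v in values:

After execution: mx = 17
17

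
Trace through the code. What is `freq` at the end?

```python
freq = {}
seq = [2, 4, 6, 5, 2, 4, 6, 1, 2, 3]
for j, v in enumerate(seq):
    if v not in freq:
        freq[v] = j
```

Let's trace through this code step by step.

Initialize: freq = {}
Initialize: seq = [2, 4, 6, 5, 2, 4, 6, 1, 2, 3]
Entering loop: for j, v in enumerate(seq):

After execution: freq = {2: 0, 4: 1, 6: 2, 5: 3, 1: 7, 3: 9}
{2: 0, 4: 1, 6: 2, 5: 3, 1: 7, 3: 9}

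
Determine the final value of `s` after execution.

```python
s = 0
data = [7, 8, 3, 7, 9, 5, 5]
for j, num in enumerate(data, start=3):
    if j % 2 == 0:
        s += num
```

Let's trace through this code step by step.

Initialize: s = 0
Initialize: data = [7, 8, 3, 7, 9, 5, 5]
Entering loop: for j, num in enumerate(data, start=3):

After execution: s = 20
20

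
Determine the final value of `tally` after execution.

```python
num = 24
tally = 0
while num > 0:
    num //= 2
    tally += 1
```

Let's trace through this code step by step.

Initialize: num = 24
Initialize: tally = 0
Entering loop: while num > 0:

After execution: tally = 5
5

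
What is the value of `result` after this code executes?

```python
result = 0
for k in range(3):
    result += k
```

Let's trace through this code step by step.

Initialize: result = 0
Entering loop: for k in range(3):

After execution: result = 3
3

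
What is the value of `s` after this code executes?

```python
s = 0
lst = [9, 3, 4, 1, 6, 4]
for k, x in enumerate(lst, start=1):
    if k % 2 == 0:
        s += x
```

Let's trace through this code step by step.

Initialize: s = 0
Initialize: lst = [9, 3, 4, 1, 6, 4]
Entering loop: for k, x in enumerate(lst, start=1):

After execution: s = 8
8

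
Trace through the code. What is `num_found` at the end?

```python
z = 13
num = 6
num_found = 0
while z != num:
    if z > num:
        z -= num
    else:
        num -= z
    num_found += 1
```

Let's trace through this code step by step.

Initialize: z = 13
Initialize: num = 6
Initialize: num_found = 0
Entering loop: while z != num:

After execution: num_found = 7
7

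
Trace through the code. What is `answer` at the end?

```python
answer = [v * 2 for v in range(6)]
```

Let's trace through this code step by step.

Initialize: answer = [v * 2 for v in range(6)]

After execution: answer = [0, 2, 4, 6, 8, 10]
[0, 2, 4, 6, 8, 10]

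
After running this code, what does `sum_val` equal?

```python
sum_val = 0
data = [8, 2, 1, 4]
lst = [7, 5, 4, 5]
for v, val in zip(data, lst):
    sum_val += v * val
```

Let's trace through this code step by step.

Initialize: sum_val = 0
Initialize: data = [8, 2, 1, 4]
Initialize: lst = [7, 5, 4, 5]
Entering loop: for v, val in zip(data, lst):

After execution: sum_val = 90
90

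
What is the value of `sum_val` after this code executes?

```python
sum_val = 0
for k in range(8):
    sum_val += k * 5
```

Let's trace through this code step by step.

Initialize: sum_val = 0
Entering loop: for k in range(8):

After execution: sum_val = 140
140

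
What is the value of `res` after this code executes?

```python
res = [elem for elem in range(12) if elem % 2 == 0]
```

Let's trace through this code step by step.

Initialize: res = [elem for elem in range(12) if elem % 2 == 0]

After execution: res = [0, 2, 4, 6, 8, 10]
[0, 2, 4, 6, 8, 10]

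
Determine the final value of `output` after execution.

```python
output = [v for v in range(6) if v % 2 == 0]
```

Let's trace through this code step by step.

Initialize: output = [v for v in range(6) if v % 2 == 0]

After execution: output = [0, 2, 4]
[0, 2, 4]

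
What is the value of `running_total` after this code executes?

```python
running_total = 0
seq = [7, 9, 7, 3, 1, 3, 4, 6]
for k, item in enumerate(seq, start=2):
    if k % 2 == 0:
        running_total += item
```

Let's trace through this code step by step.

Initialize: running_total = 0
Initialize: seq = [7, 9, 7, 3, 1, 3, 4, 6]
Entering loop: for k, item in enumerate(seq, start=2):

After execution: running_total = 19
19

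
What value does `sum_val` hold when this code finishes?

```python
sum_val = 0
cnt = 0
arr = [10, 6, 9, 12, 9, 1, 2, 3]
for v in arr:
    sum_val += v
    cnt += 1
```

Let's trace through this code step by step.

Initialize: sum_val = 0
Initialize: cnt = 0
Initialize: arr = [10, 6, 9, 12, 9, 1, 2, 3]
Entering loop: for v in arr:

After execution: sum_val = 52
52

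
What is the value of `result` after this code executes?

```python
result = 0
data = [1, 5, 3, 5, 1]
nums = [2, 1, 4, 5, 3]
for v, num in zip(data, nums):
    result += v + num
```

Let's trace through this code step by step.

Initialize: result = 0
Initialize: data = [1, 5, 3, 5, 1]
Initialize: nums = [2, 1, 4, 5, 3]
Entering loop: for v, num in zip(data, nums):

After execution: result = 30
30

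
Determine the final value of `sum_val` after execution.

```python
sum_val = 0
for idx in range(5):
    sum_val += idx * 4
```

Let's trace through this code step by step.

Initialize: sum_val = 0
Entering loop: for idx in range(5):

After execution: sum_val = 40
40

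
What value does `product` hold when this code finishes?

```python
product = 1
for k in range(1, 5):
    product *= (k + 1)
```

Let's trace through this code step by step.

Initialize: product = 1
Entering loop: for k in range(1, 5):

After execution: product = 120
120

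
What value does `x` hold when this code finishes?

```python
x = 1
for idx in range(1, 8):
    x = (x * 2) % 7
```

Let's trace through this code step by step.

Initialize: x = 1
Entering loop: for idx in range(1, 8):

After execution: x = 2
2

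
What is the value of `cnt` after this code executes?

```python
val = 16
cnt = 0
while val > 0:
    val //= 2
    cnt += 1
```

Let's trace through this code step by step.

Initialize: val = 16
Initialize: cnt = 0
Entering loop: while val > 0:

After execution: cnt = 5
5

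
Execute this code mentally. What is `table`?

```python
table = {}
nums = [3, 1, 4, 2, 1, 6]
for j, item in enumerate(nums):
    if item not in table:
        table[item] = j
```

Let's trace through this code step by step.

Initialize: table = {}
Initialize: nums = [3, 1, 4, 2, 1, 6]
Entering loop: for j, item in enumerate(nums):

After execution: table = {3: 0, 1: 1, 4: 2, 2: 3, 6: 5}
{3: 0, 1: 1, 4: 2, 2: 3, 6: 5}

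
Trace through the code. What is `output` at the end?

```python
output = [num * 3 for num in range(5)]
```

Let's trace through this code step by step.

Initialize: output = [num * 3 for num in range(5)]

After execution: output = [0, 3, 6, 9, 12]
[0, 3, 6, 9, 12]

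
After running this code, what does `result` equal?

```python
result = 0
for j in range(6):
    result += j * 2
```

Let's trace through this code step by step.

Initialize: result = 0
Entering loop: for j in range(6):

After execution: result = 30
30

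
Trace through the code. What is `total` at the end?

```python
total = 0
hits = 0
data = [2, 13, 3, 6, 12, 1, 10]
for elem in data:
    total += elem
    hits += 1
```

Let's trace through this code step by step.

Initialize: total = 0
Initialize: hits = 0
Initialize: data = [2, 13, 3, 6, 12, 1, 10]
Entering loop: for elem in data:

After execution: total = 47
47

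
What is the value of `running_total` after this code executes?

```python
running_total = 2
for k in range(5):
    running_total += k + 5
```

Let's trace through this code step by step.

Initialize: running_total = 2
Entering loop: for k in range(5):

After execution: running_total = 37
37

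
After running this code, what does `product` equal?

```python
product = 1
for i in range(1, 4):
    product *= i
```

Let's trace through this code step by step.

Initialize: product = 1
Entering loop: for i in range(1, 4):

After execution: product = 6
6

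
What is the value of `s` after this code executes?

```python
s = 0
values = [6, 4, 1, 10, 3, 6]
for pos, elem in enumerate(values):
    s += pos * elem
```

Let's trace through this code step by step.

Initialize: s = 0
Initialize: values = [6, 4, 1, 10, 3, 6]
Entering loop: for pos, elem in enumerate(values):

After execution: s = 78
78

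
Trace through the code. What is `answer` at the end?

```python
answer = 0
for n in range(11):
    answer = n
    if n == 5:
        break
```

Let's trace through this code step by step.

Initialize: answer = 0
Entering loop: for n in range(11):

After execution: answer = 5
5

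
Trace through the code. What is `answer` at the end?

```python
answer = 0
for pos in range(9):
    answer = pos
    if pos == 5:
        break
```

Let's trace through this code step by step.

Initialize: answer = 0
Entering loop: for pos in range(9):

After execution: answer = 5
5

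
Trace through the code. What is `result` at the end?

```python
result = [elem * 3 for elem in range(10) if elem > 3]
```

Let's trace through this code step by step.

Initialize: result = [elem * 3 for elem in range(10) if elem > 3]

After execution: result = [12, 15, 18, 21, 24, 27]
[12, 15, 18, 21, 24, 27]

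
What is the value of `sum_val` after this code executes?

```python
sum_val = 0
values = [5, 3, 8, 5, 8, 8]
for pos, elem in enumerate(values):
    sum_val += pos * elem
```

Let's trace through this code step by step.

Initialize: sum_val = 0
Initialize: values = [5, 3, 8, 5, 8, 8]
Entering loop: for pos, elem in enumerate(values):

After execution: sum_val = 106
106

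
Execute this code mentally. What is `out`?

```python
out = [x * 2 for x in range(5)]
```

Let's trace through this code step by step.

Initialize: out = [x * 2 for x in range(5)]

After execution: out = [0, 2, 4, 6, 8]
[0, 2, 4, 6, 8]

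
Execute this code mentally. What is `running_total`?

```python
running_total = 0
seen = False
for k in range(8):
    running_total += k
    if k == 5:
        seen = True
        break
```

Let's trace through this code step by step.

Initialize: running_total = 0
Initialize: seen = False
Entering loop: for k in range(8):

After execution: running_total = 15
15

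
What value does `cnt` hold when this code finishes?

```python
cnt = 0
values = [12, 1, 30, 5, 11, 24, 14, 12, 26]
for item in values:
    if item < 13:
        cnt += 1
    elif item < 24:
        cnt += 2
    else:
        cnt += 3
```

Let's trace through this code step by step.

Initialize: cnt = 0
Initialize: values = [12, 1, 30, 5, 11, 24, 14, 12, 26]
Entering loop: for item in values:

After execution: cnt = 16
16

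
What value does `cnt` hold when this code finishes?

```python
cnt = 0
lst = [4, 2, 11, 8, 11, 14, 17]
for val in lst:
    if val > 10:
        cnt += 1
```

Let's trace through this code step by step.

Initialize: cnt = 0
Initialize: lst = [4, 2, 11, 8, 11, 14, 17]
Entering loop: for val in lst:

After execution: cnt = 4
4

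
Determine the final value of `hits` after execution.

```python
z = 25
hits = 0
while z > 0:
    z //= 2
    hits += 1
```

Let's trace through this code step by step.

Initialize: z = 25
Initialize: hits = 0
Entering loop: while z > 0:

After execution: hits = 5
5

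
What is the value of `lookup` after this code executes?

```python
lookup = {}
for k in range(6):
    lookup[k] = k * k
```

Let's trace through this code step by step.

Initialize: lookup = {}
Entering loop: for k in range(6):

After execution: lookup = {0: 0, 1: 1, 2: 4, 3: 9, 4: 16, 5: 25}
{0: 0, 1: 1, 2: 4, 3: 9, 4: 16, 5: 25}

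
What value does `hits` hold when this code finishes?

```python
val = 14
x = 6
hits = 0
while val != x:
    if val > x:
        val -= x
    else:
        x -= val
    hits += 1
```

Let's trace through this code step by step.

Initialize: val = 14
Initialize: x = 6
Initialize: hits = 0
Entering loop: while val != x:

After execution: hits = 4
4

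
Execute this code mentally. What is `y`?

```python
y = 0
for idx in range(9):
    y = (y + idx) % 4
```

Let's trace through this code step by step.

Initialize: y = 0
Entering loop: for idx in range(9):

After execution: y = 0
0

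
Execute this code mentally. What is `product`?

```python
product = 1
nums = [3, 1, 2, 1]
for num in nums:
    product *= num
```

Let's trace through this code step by step.

Initialize: product = 1
Initialize: nums = [3, 1, 2, 1]
Entering loop: for num in nums:

After execution: product = 6
6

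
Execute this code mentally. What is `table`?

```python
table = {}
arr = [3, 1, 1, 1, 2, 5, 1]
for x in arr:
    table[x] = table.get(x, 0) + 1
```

Let's trace through this code step by step.

Initialize: table = {}
Initialize: arr = [3, 1, 1, 1, 2, 5, 1]
Entering loop: for x in arr:

After execution: table = {3: 1, 1: 4, 2: 1, 5: 1}
{3: 1, 1: 4, 2: 1, 5: 1}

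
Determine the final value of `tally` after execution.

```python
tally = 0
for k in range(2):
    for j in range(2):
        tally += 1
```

Let's trace through this code step by step.

Initialize: tally = 0
Entering loop: for k in range(2):

After execution: tally = 4
4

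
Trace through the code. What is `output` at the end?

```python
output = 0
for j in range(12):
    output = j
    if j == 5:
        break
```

Let's trace through this code step by step.

Initialize: output = 0
Entering loop: for j in range(12):

After execution: output = 5
5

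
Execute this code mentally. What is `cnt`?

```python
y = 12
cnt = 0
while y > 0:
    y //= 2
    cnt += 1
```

Let's trace through this code step by step.

Initialize: y = 12
Initialize: cnt = 0
Entering loop: while y > 0:

After execution: cnt = 4
4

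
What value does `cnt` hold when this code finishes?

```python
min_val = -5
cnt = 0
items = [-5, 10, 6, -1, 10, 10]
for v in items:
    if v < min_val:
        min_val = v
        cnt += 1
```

Let's trace through this code step by step.

Initialize: min_val = -5
Initialize: cnt = 0
Initialize: items = [-5, 10, 6, -1, 10, 10]
Entering loop: for v in items:

After execution: cnt = 0
0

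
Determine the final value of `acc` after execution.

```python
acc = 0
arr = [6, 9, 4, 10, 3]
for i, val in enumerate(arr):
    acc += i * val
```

Let's trace through this code step by step.

Initialize: acc = 0
Initialize: arr = [6, 9, 4, 10, 3]
Entering loop: for i, val in enumerate(arr):

After execution: acc = 59
59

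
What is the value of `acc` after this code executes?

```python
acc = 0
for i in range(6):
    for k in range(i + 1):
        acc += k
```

Let's trace through this code step by step.

Initialize: acc = 0
Entering loop: for i in range(6):

After execution: acc = 35
35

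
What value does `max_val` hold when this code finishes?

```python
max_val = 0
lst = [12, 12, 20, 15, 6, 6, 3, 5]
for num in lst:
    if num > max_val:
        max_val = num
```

Let's trace through this code step by step.

Initialize: max_val = 0
Initialize: lst = [12, 12, 20, 15, 6, 6, 3, 5]
Entering loop: for num in lst:

After execution: max_val = 20
20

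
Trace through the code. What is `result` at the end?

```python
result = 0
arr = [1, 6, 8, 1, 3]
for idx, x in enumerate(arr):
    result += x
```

Let's trace through this code step by step.

Initialize: result = 0
Initialize: arr = [1, 6, 8, 1, 3]
Entering loop: for idx, x in enumerate(arr):

After execution: result = 19
19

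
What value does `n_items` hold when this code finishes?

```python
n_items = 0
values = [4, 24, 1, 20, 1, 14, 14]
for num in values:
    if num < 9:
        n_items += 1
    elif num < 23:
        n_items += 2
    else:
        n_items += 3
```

Let's trace through this code step by step.

Initialize: n_items = 0
Initialize: values = [4, 24, 1, 20, 1, 14, 14]
Entering loop: for num in values:

After execution: n_items = 12
12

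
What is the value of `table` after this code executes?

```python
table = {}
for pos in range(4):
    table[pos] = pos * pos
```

Let's trace through this code step by step.

Initialize: table = {}
Entering loop: for pos in range(4):

After execution: table = {0: 0, 1: 1, 2: 4, 3: 9}
{0: 0, 1: 1, 2: 4, 3: 9}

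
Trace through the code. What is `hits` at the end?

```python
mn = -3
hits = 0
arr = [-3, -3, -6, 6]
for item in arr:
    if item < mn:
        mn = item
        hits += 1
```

Let's trace through this code step by step.

Initialize: mn = -3
Initialize: hits = 0
Initialize: arr = [-3, -3, -6, 6]
Entering loop: for item in arr:

After execution: hits = 1
1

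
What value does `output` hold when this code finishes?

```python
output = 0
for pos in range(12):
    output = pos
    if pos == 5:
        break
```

Let's trace through this code step by step.

Initialize: output = 0
Entering loop: for pos in range(12):

After execution: output = 5
5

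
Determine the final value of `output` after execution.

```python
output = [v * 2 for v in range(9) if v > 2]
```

Let's trace through this code step by step.

Initialize: output = [v * 2 for v in range(9) if v > 2]

After execution: output = [6, 8, 10, 12, 14, 16]
[6, 8, 10, 12, 14, 16]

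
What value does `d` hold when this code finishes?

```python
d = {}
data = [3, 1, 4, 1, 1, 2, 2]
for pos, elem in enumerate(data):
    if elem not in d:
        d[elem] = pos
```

Let's trace through this code step by step.

Initialize: d = {}
Initialize: data = [3, 1, 4, 1, 1, 2, 2]
Entering loop: for pos, elem in enumerate(data):

After execution: d = {3: 0, 1: 1, 4: 2, 2: 5}
{3: 0, 1: 1, 4: 2, 2: 5}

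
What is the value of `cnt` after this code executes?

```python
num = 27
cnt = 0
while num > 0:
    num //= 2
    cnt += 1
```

Let's trace through this code step by step.

Initialize: num = 27
Initialize: cnt = 0
Entering loop: while num > 0:

After execution: cnt = 5
5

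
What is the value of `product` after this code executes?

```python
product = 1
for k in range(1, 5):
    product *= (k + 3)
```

Let's trace through this code step by step.

Initialize: product = 1
Entering loop: for k in range(1, 5):

After execution: product = 840
840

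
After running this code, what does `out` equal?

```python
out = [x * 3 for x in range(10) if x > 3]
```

Let's trace through this code step by step.

Initialize: out = [x * 3 for x in range(10) if x > 3]

After execution: out = [12, 15, 18, 21, 24, 27]
[12, 15, 18, 21, 24, 27]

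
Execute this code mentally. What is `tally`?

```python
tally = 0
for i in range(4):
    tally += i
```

Let's trace through this code step by step.

Initialize: tally = 0
Entering loop: for i in range(4):

After execution: tally = 6
6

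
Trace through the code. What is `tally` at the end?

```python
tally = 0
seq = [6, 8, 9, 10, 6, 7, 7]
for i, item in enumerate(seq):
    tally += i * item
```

Let's trace through this code step by step.

Initialize: tally = 0
Initialize: seq = [6, 8, 9, 10, 6, 7, 7]
Entering loop: for i, item in enumerate(seq):

After execution: tally = 157
157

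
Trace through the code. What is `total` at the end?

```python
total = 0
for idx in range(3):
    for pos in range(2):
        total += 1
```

Let's trace through this code step by step.

Initialize: total = 0
Entering loop: for idx in range(3):

After execution: total = 6
6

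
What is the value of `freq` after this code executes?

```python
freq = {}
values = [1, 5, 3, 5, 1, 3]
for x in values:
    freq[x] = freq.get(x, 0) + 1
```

Let's trace through this code step by step.

Initialize: freq = {}
Initialize: values = [1, 5, 3, 5, 1, 3]
Entering loop: for x in values:

After execution: freq = {1: 2, 5: 2, 3: 2}
{1: 2, 5: 2, 3: 2}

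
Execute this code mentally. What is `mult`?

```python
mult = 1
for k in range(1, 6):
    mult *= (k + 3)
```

Let's trace through this code step by step.

Initialize: mult = 1
Entering loop: for k in range(1, 6):

After execution: mult = 6720
6720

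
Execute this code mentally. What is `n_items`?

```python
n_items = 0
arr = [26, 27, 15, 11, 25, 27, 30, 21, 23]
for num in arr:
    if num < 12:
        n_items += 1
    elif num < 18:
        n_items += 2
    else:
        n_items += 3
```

Let's trace through this code step by step.

Initialize: n_items = 0
Initialize: arr = [26, 27, 15, 11, 25, 27, 30, 21, 23]
Entering loop: for num in arr:

After execution: n_items = 24
24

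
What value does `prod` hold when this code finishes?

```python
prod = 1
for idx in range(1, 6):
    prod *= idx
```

Let's trace through this code step by step.

Initialize: prod = 1
Entering loop: for idx in range(1, 6):

After execution: prod = 120
120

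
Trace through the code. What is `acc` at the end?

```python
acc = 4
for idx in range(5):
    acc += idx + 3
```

Let's trace through this code step by step.

Initialize: acc = 4
Entering loop: for idx in range(5):

After execution: acc = 29
29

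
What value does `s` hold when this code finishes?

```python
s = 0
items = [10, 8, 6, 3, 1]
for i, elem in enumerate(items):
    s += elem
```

Let's trace through this code step by step.

Initialize: s = 0
Initialize: items = [10, 8, 6, 3, 1]
Entering loop: for i, elem in enumerate(items):

After execution: s = 28
28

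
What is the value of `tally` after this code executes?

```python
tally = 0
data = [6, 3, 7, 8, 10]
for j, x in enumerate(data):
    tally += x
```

Let's trace through this code step by step.

Initialize: tally = 0
Initialize: data = [6, 3, 7, 8, 10]
Entering loop: for j, x in enumerate(data):

After execution: tally = 34
34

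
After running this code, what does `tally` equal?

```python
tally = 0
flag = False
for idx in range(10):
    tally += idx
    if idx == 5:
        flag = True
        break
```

Let's trace through this code step by step.

Initialize: tally = 0
Initialize: flag = False
Entering loop: for idx in range(10):

After execution: tally = 15
15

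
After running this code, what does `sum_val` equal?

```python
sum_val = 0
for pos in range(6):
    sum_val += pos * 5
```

Let's trace through this code step by step.

Initialize: sum_val = 0
Entering loop: for pos in range(6):

After execution: sum_val = 75
75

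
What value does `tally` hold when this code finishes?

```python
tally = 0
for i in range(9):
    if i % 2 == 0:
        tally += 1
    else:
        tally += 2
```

Let's trace through this code step by step.

Initialize: tally = 0
Entering loop: for i in range(9):

After execution: tally = 13
13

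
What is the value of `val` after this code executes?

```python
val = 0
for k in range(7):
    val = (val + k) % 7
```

Let's trace through this code step by step.

Initialize: val = 0
Entering loop: for k in range(7):

After execution: val = 0
0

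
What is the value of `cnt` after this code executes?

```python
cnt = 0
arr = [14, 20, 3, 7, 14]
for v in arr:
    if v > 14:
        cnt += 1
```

Let's trace through this code step by step.

Initialize: cnt = 0
Initialize: arr = [14, 20, 3, 7, 14]
Entering loop: for v in arr:

After execution: cnt = 1
1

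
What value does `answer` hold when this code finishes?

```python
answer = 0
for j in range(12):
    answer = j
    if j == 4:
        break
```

Let's trace through this code step by step.

Initialize: answer = 0
Entering loop: for j in range(12):

After execution: answer = 4
4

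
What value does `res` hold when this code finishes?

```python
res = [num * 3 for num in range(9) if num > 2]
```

Let's trace through this code step by step.

Initialize: res = [num * 3 for num in range(9) if num > 2]

After execution: res = [9, 12, 15, 18, 21, 24]
[9, 12, 15, 18, 21, 24]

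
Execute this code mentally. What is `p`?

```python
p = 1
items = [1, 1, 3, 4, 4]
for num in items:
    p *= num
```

Let's trace through this code step by step.

Initialize: p = 1
Initialize: items = [1, 1, 3, 4, 4]
Entering loop: for num in items:

After execution: p = 48
48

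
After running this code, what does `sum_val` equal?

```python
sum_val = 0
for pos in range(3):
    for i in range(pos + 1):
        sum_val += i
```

Let's trace through this code step by step.

Initialize: sum_val = 0
Entering loop: for pos in range(3):

After execution: sum_val = 4
4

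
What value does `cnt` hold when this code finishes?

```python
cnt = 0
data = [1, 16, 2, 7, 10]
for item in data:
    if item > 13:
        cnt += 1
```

Let's trace through this code step by step.

Initialize: cnt = 0
Initialize: data = [1, 16, 2, 7, 10]
Entering loop: for item in data:

After execution: cnt = 1
1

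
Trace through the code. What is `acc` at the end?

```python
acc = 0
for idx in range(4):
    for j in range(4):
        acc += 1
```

Let's trace through this code step by step.

Initialize: acc = 0
Entering loop: for idx in range(4):

After execution: acc = 16
16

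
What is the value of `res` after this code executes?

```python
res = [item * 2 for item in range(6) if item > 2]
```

Let's trace through this code step by step.

Initialize: res = [item * 2 for item in range(6) if item > 2]

After execution: res = [6, 8, 10]
[6, 8, 10]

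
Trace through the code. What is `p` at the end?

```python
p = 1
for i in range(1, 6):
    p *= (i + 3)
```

Let's trace through this code step by step.

Initialize: p = 1
Entering loop: for i in range(1, 6):

After execution: p = 6720
6720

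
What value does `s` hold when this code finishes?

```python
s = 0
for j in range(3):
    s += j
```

Let's trace through this code step by step.

Initialize: s = 0
Entering loop: for j in range(3):

After execution: s = 3
3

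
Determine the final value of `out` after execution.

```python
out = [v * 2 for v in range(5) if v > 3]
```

Let's trace through this code step by step.

Initialize: out = [v * 2 for v in range(5) if v > 3]

After execution: out = [8]
[8]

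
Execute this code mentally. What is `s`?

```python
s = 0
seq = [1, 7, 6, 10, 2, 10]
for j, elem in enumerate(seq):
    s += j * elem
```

Let's trace through this code step by step.

Initialize: s = 0
Initialize: seq = [1, 7, 6, 10, 2, 10]
Entering loop: for j, elem in enumerate(seq):

After execution: s = 107
107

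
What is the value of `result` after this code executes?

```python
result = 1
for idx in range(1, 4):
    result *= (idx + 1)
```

Let's trace through this code step by step.

Initialize: result = 1
Entering loop: for idx in range(1, 4):

After execution: result = 24
24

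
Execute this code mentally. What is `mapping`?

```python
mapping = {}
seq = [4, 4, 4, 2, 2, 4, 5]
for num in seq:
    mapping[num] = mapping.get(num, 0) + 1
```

Let's trace through this code step by step.

Initialize: mapping = {}
Initialize: seq = [4, 4, 4, 2, 2, 4, 5]
Entering loop: for num in seq:

After execution: mapping = {4: 4, 2: 2, 5: 1}
{4: 4, 2: 2, 5: 1}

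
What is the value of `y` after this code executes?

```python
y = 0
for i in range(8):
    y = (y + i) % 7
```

Let's trace through this code step by step.

Initialize: y = 0
Entering loop: for i in range(8):

After execution: y = 0
0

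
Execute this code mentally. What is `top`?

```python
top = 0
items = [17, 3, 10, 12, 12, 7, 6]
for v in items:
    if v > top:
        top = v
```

Let's trace through this code step by step.

Initialize: top = 0
Initialize: items = [17, 3, 10, 12, 12, 7, 6]
Entering loop: for v in items:

After execution: top = 17
17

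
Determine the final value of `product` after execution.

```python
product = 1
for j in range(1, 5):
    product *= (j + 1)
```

Let's trace through this code step by step.

Initialize: product = 1
Entering loop: for j in range(1, 5):

After execution: product = 120
120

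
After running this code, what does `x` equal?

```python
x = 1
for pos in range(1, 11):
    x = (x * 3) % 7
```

Let's trace through this code step by step.

Initialize: x = 1
Entering loop: for pos in range(1, 11):

After execution: x = 4
4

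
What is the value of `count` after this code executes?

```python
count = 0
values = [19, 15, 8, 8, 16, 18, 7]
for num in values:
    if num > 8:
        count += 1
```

Let's trace through this code step by step.

Initialize: count = 0
Initialize: values = [19, 15, 8, 8, 16, 18, 7]
Entering loop: for num in values:

After execution: count = 4
4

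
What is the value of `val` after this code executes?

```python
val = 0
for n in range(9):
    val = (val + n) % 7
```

Let's trace through this code step by step.

Initialize: val = 0
Entering loop: for n in range(9):

After execution: val = 1
1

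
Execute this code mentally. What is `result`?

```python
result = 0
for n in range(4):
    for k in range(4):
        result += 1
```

Let's trace through this code step by step.

Initialize: result = 0
Entering loop: for n in range(4):

After execution: result = 16
16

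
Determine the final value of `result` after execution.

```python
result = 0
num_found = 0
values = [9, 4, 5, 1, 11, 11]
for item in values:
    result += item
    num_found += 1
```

Let's trace through this code step by step.

Initialize: result = 0
Initialize: num_found = 0
Initialize: values = [9, 4, 5, 1, 11, 11]
Entering loop: for item in values:

After execution: result = 41
41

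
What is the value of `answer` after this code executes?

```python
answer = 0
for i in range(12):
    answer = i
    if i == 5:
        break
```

Let's trace through this code step by step.

Initialize: answer = 0
Entering loop: for i in range(12):

After execution: answer = 5
5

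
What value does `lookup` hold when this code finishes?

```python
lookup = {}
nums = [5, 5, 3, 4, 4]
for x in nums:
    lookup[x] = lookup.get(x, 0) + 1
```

Let's trace through this code step by step.

Initialize: lookup = {}
Initialize: nums = [5, 5, 3, 4, 4]
Entering loop: for x in nums:

After execution: lookup = {5: 2, 3: 1, 4: 2}
{5: 2, 3: 1, 4: 2}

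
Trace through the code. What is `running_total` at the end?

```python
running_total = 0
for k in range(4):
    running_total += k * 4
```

Let's trace through this code step by step.

Initialize: running_total = 0
Entering loop: for k in range(4):

After execution: running_total = 24
24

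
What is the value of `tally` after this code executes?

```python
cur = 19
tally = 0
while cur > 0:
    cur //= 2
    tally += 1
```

Let's trace through this code step by step.

Initialize: cur = 19
Initialize: tally = 0
Entering loop: while cur > 0:

After execution: tally = 5
5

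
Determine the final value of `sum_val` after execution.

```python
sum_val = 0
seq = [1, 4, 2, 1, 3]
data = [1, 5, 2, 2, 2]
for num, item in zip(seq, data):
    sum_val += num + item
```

Let's trace through this code step by step.

Initialize: sum_val = 0
Initialize: seq = [1, 4, 2, 1, 3]
Initialize: data = [1, 5, 2, 2, 2]
Entering loop: for num, item in zip(seq, data):

After execution: sum_val = 23
23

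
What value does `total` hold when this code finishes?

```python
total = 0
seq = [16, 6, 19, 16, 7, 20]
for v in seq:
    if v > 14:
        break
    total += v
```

Let's trace through this code step by step.

Initialize: total = 0
Initialize: seq = [16, 6, 19, 16, 7, 20]
Entering loop: for v in seq:

After execution: total = 0
0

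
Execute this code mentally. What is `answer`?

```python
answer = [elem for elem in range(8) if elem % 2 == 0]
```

Let's trace through this code step by step.

Initialize: answer = [elem for elem in range(8) if elem % 2 == 0]

After execution: answer = [0, 2, 4, 6]
[0, 2, 4, 6]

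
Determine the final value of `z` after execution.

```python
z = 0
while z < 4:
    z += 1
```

Let's trace through this code step by step.

Initialize: z = 0
Entering loop: while z < 4:

After execution: z = 4
4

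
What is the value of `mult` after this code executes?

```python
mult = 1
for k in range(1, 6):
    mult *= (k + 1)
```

Let's trace through this code step by step.

Initialize: mult = 1
Entering loop: for k in range(1, 6):

After execution: mult = 720
720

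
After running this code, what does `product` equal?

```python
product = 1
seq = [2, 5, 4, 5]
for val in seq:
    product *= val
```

Let's trace through this code step by step.

Initialize: product = 1
Initialize: seq = [2, 5, 4, 5]
Entering loop: for val in seq:

After execution: product = 200
200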